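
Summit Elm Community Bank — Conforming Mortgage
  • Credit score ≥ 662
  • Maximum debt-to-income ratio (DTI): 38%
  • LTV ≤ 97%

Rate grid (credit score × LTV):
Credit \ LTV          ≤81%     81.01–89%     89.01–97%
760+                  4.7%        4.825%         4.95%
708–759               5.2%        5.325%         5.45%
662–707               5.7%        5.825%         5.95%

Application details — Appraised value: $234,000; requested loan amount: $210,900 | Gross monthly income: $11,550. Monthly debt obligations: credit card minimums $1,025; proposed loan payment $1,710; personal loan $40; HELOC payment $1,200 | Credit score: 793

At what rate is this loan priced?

Credit score 793 ≥ 662; Total monthly debts = (1,025 + 1,710 + 40 + 1,200) = 3,975. Debt-to-income = 3,975/11,550 = 34.4% — meets 38% limit
Loan-to-value = 210,900/234,000 = 90.1% — pass (97% max)
Score 793 is in the 760+ band; LTV 90.1% is in the 89.01–97% band → 4.95%.

4.95%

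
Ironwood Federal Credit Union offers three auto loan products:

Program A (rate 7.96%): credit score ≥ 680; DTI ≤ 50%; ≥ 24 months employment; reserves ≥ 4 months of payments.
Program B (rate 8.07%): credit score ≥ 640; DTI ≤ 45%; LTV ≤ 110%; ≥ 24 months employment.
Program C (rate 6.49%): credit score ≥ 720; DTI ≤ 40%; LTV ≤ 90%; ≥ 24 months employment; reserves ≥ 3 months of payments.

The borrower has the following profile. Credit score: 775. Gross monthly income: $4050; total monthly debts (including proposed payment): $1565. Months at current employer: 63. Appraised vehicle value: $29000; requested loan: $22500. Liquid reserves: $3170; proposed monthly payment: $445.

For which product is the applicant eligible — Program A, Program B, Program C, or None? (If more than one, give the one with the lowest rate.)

Program C

DTI = 1,565/4,050 = 38.6%.
LTV = 22,500/29,000 = 77.6%.
Reserves = 3,170/445 = 7.1 months.
Program A: score 775 ≥ 680; DTI 38.6% ≤ 50%; employment 63 ≥ 24 mo; reserves 7.1 ≥ 4 mo → qualifies.
Program B: score 775 ≥ 640; DTI 38.6% ≤ 45%; LTV 77.6% ≤ 110%; employment 63 ≥ 24 mo → qualifies.
Program C: score 775 ≥ 720; DTI 38.6% ≤ 40%; LTV 77.6% ≤ 90%; employment 63 ≥ 24 mo; reserves 7.1 ≥ 3 mo → qualifies.
Qualifying: Program A, Program B, Program C. Lowest rate is 6.49% → Program C.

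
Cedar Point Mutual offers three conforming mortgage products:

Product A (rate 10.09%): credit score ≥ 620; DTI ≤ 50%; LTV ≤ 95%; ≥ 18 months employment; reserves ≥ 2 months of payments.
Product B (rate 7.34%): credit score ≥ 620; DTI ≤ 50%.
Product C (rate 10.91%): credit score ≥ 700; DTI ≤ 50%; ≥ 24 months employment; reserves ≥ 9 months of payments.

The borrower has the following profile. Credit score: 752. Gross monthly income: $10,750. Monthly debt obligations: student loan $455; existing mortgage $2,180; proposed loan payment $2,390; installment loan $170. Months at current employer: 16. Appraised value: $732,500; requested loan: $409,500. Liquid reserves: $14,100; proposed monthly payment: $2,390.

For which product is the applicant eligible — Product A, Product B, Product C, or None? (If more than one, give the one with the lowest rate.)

Total debts = (455 + 2,180 + 2,390 + 170) = 5,195; DTI = 5,195/10,750 = 48.3%.
LTV = 409,500/732,500 = 55.9%.
Reserves = 14,100/2,390 = 5.9 months.
Product A: score 752 ≥ 620; DTI 48.3% ≤ 50%; LTV 55.9% ≤ 95%; employment 16 < 18 mo; reserves 5.9 ≥ 2 mo → does not qualify.
Product B: score 752 ≥ 620; DTI 48.3% ≤ 50% → qualifies.
Product C: score 752 ≥ 700; DTI 48.3% ≤ 50%; employment 16 < 24 mo; reserves 5.9 < 9 mo → does not qualify.

Product B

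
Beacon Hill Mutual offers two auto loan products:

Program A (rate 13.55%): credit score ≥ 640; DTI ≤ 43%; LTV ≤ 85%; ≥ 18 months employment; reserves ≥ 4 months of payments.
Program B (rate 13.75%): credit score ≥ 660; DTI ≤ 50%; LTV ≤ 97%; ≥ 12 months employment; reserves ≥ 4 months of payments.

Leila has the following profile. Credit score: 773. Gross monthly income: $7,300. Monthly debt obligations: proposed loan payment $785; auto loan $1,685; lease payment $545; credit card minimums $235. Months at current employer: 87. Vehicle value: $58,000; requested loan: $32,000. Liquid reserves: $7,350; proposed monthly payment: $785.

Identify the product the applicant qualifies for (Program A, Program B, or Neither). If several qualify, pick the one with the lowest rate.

Program B

Total debts = (785 + 1,685 + 545 + 235) = 3,250; DTI = 3,250/7,300 = 44.5%.
LTV = 32,000/58,000 = 55.2%.
Reserves = 7,350/785 = 9.4 months.
Program A: score 773 ≥ 640; DTI 44.5% > 43%; LTV 55.2% ≤ 85%; employment 87 ≥ 18 mo; reserves 9.4 ≥ 4 mo → does not qualify.
Program B: score 773 ≥ 660; DTI 44.5% ≤ 50%; LTV 55.2% ≤ 97%; employment 87 ≥ 12 mo; reserves 9.4 ≥ 4 mo → qualifies.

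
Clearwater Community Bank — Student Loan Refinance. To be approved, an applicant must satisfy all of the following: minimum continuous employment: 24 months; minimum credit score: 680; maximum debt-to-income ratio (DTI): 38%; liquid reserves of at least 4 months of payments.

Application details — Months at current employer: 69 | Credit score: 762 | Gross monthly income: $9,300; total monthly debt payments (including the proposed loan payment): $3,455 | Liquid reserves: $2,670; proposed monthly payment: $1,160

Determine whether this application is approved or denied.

Employment 69 ≥ 24 months
Credit score 762 ≥ 680 (meets)
DTI = 3,455/9,300 = 37.2% ≤ 38%
Liquid reserves cover 2,670/1,160 = 2.3 months — < 4 required
Fails on reserves.

Denied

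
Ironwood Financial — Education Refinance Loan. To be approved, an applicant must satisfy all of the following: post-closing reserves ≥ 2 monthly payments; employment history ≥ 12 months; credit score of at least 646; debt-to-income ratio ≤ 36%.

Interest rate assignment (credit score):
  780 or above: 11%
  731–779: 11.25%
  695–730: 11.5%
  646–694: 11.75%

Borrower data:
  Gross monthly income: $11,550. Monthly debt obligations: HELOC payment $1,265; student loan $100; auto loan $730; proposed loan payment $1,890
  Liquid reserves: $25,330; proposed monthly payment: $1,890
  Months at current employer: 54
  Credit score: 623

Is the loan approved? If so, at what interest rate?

Credit score 623 < 646 (below minimum)
Employment 54 ≥ 12 months
Total monthly debts = (1,265 + 100 + 730 + 1,890) = 3,985. Debt-to-income = 3,985/11,550 = 34.5% — meets 36% limit
Liquid reserves cover 25,330/1,890 = 13.4 months — ≥ 2 required
Not all requirements met → denied.

Denied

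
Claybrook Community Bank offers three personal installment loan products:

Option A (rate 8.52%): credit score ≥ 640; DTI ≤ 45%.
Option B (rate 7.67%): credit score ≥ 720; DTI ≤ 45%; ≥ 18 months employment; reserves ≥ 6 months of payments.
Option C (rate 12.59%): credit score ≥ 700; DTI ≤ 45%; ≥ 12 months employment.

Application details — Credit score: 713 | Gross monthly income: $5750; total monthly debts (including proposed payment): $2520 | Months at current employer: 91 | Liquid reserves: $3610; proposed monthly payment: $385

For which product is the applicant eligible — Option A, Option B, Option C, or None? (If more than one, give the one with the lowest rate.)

DTI = 2,520/5,750 = 43.8%.
Reserves = 3,610/385 = 9.4 months.
Option A: score 713 ≥ 640; DTI 43.8% ≤ 45% → qualifies.
Option B: score 713 < 720; DTI 43.8% ≤ 45%; employment 91 ≥ 18 mo; reserves 9.4 ≥ 6 mo → does not qualify.
Option C: score 713 ≥ 700; DTI 43.8% ≤ 45%; employment 91 ≥ 12 mo → qualifies.
Qualifying: Option A, Option C. Lowest rate is 8.52% → Option A.

Option A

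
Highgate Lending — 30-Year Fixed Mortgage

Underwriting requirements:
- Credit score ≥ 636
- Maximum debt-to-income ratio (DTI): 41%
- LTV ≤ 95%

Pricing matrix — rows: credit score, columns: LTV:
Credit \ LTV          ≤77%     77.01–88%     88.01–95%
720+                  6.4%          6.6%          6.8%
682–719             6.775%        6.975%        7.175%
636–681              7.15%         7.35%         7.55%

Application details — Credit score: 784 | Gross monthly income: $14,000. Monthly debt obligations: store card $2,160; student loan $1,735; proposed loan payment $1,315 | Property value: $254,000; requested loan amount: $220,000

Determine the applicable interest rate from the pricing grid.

6.6%

Credit score 784 ≥ 636; Total monthly debts = (2,160 + 1,735 + 1,315) = 5,210. DTI: 5,210 ÷ 14,000 = 37.2%, within the 41% cap
Loan-to-value = 220,000/254,000 = 86.6% — pass (95% max)
Score 784 is in the 720+ band; LTV 86.6% is in the 77.01–88% band → 6.6%.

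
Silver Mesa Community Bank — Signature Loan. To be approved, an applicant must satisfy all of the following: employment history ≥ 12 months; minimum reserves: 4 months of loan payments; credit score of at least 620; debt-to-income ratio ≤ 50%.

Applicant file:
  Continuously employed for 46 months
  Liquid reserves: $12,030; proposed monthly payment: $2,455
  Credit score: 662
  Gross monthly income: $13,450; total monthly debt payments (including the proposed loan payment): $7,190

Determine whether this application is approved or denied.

Denied

Employment 46 ≥ 12 months
Reserves = 12,030/2,455 = 4.9 months ≥ 4
Credit score 662 ≥ 620 (meets)
DTI = 7,190/13,450 = 53.5% > 50%
Fails on DTI.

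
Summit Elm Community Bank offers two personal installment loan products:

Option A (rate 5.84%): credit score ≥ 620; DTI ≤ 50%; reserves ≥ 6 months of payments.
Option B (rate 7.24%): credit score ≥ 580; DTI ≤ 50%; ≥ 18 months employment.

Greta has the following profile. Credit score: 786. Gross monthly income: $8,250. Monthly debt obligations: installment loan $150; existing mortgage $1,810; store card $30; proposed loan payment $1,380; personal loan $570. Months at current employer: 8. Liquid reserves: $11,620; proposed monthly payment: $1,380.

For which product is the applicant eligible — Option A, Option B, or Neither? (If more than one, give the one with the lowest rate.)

Option A

Total debts = (150 + 1,810 + 30 + 1,380 + 570) = 3,940; DTI = 3,940/8,250 = 47.8%.
Reserves = 11,620/1,380 = 8.4 months.
Option A: score 786 ≥ 620; DTI 47.8% ≤ 50%; reserves 8.4 ≥ 6 mo → qualifies.
Option B: score 786 ≥ 580; DTI 47.8% ≤ 50%; employment 8 < 18 mo → does not qualify.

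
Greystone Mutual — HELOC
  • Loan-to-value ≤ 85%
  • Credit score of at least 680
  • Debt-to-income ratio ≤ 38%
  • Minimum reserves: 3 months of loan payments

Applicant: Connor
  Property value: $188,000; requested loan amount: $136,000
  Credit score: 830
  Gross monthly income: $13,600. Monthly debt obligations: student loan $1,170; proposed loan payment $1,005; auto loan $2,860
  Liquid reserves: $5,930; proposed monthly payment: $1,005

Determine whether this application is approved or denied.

Approved

LTV: 136,000 ÷ 188,000 = 72.3%, within 85% cap
Credit score 830 ≥ 680 (meets)
Total monthly debts = (1,170 + 1,005 + 2,860) = 5,035. DTI: 5,035 ÷ 13,600 = 37%, within the 38% cap
Reserves = 5,930/1,005 = 5.9 months ≥ 3
All criteria satisfied.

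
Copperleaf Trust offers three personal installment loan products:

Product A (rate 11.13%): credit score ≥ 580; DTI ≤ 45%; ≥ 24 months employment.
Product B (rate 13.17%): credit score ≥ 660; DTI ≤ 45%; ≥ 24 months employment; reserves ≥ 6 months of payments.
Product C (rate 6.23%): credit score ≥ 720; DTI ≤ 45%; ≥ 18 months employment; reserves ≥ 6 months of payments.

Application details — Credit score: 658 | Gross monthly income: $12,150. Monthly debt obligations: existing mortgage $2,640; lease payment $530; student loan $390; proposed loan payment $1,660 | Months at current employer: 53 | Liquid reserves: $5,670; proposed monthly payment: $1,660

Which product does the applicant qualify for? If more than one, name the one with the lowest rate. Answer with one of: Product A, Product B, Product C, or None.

Total debts = (2,640 + 530 + 390 + 1,660) = 5,220; DTI = 5,220/12,150 = 43%.
Reserves = 5,670/1,660 = 3.4 months.
Product A: score 658 ≥ 580; DTI 43% ≤ 45%; employment 53 ≥ 24 mo → qualifies.
Product B: score 658 < 660; DTI 43% ≤ 45%; employment 53 ≥ 24 mo; reserves 3.4 < 6 mo → does not qualify.
Product C: score 658 < 720; DTI 43% ≤ 45%; employment 53 ≥ 18 mo; reserves 3.4 < 6 mo → does not qualify.

Product A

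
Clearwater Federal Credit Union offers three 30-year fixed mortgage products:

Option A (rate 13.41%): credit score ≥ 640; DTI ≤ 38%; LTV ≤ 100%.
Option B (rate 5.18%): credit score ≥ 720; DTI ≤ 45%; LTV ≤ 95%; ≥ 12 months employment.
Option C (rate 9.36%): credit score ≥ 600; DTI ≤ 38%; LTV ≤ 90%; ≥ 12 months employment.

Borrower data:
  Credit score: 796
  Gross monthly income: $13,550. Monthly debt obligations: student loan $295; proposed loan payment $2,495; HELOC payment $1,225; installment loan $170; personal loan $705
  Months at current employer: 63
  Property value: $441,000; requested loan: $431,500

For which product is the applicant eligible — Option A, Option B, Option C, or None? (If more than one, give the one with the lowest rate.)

Total debts = (295 + 2,495 + 1,225 + 170 + 705) = 4,890; DTI = 4,890/13,550 = 36.1%.
LTV = 431,500/441,000 = 97.8%.
Option A: score 796 ≥ 640; DTI 36.1% ≤ 38%; LTV 97.8% ≤ 100% → qualifies.
Option B: score 796 ≥ 720; DTI 36.1% ≤ 45%; LTV 97.8% > 95%; employment 63 ≥ 12 mo → does not qualify.
Option C: score 796 ≥ 600; DTI 36.1% ≤ 38%; LTV 97.8% > 90%; employment 63 ≥ 12 mo → does not qualify.

Option A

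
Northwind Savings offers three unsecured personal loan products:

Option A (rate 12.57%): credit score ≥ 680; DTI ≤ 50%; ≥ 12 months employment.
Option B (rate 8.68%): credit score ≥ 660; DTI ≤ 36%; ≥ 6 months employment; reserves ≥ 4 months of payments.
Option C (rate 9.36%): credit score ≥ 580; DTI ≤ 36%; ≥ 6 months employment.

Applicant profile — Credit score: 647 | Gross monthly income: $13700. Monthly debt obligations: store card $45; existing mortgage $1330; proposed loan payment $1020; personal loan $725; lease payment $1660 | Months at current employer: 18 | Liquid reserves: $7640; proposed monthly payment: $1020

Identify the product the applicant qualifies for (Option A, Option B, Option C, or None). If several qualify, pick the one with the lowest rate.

Total debts = (45 + 1,330 + 1,020 + 725 + 1,660) = 4,780; DTI = 4,780/13,700 = 34.9%.
Reserves = 7,640/1,020 = 7.5 months.
Option A: score 647 < 680; DTI 34.9% ≤ 50%; employment 18 ≥ 12 mo → does not qualify.
Option B: score 647 < 660; DTI 34.9% ≤ 36%; employment 18 ≥ 6 mo; reserves 7.5 ≥ 4 mo → does not qualify.
Option C: score 647 ≥ 580; DTI 34.9% ≤ 36%; employment 18 ≥ 6 mo → qualifies.

Option C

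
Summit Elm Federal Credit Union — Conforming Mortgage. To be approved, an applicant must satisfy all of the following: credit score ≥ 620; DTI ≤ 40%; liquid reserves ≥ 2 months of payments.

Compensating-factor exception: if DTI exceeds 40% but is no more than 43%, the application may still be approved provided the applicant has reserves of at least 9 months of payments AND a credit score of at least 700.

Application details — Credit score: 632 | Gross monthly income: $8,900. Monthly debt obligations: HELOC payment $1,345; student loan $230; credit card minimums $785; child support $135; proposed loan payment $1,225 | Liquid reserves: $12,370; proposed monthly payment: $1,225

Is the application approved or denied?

Credit score 632 ≥ 620 (meets base)
Total debts = (1,345 + 230 + 785 + 135 + 1,225) = 3,720. DTI: 3,720 ÷ 8,900 = 41.8%, over the 40% base limit.
Reserves = 12,370/1,225 = 10.1 months ≥ 2
DTI 41.8% is within the 40%–43% exception band; checking compensating factors.
Reserves 10.1 ≥ 9 months; credit score 632 < 700.
Override conditions not both satisfied; exception does not apply.

Denied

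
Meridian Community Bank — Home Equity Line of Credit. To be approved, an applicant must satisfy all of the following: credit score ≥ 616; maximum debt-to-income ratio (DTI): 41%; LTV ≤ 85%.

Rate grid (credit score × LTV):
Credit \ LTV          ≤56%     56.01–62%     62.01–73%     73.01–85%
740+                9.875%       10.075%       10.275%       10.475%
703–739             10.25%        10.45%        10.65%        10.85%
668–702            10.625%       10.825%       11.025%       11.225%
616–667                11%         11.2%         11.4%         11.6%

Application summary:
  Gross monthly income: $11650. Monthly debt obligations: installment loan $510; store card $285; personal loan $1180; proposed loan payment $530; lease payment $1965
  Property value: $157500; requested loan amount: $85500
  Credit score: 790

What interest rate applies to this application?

9.875%

Credit score 790 ≥ 616; Total monthly debts = (510 + 285 + 1,180 + 530 + 1,965) = 4,470. DTI: 4,470 ÷ 11,650 = 38.4%, within the 41% cap
LTV: 85,500 ÷ 157,500 = 54.3%, within 85% cap
Row: 790 falls in 740+. Column: 54.3% falls in ≤56%. Rate = 9.875%.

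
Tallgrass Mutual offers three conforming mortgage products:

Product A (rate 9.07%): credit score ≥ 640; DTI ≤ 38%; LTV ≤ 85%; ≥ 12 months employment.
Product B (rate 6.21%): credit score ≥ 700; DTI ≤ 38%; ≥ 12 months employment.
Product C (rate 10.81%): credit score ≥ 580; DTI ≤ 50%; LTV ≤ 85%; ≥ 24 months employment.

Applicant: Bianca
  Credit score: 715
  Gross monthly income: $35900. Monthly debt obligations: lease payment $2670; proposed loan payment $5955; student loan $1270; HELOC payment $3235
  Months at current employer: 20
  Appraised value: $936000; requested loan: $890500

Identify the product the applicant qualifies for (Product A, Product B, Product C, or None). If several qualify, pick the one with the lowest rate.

Product B

Total debts = (2,670 + 5,955 + 1,270 + 3,235) = 13,130; DTI = 13,130/35,900 = 36.6%.
LTV = 890,500/936,000 = 95.1%.
Product A: score 715 ≥ 640; DTI 36.6% ≤ 38%; LTV 95.1% > 85%; employment 20 ≥ 12 mo → does not qualify.
Product B: score 715 ≥ 700; DTI 36.6% ≤ 38%; employment 20 ≥ 12 mo → qualifies.
Product C: score 715 ≥ 580; DTI 36.6% ≤ 50%; LTV 95.1% > 85%; employment 20 < 24 mo → does not qualify.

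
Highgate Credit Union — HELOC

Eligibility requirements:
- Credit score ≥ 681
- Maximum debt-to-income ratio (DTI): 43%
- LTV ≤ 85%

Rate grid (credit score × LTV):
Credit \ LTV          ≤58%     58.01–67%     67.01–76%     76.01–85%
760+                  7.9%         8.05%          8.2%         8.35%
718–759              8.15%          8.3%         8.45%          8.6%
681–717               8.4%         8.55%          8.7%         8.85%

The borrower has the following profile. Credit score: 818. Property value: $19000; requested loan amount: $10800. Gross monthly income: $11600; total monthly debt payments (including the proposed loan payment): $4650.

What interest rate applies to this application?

Credit score 818 ≥ 681; Debt-to-income = 4,650/11,600 = 40.1% — meets 43% limit
Loan-to-value = 10,800/19,000 = 56.8% — pass (85% max)
Row: 818 falls in 760+. Column: 56.8% falls in ≤58%. Rate = 7.9%.

7.9%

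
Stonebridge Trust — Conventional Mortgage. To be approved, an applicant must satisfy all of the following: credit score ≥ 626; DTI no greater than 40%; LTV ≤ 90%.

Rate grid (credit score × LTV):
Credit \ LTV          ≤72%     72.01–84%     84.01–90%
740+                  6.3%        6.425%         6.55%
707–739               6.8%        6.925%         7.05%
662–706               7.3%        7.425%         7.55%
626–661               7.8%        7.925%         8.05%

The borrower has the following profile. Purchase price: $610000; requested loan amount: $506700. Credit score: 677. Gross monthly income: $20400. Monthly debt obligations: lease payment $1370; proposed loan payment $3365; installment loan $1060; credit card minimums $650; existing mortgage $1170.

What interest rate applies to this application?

7.425%

Credit score 677 ≥ 626; Total monthly debts = (1,370 + 3,365 + 1,060 + 650 + 1,170) = 7,615. Debt-to-income = 7,615/20,400 = 37.3% — meets 40% limit
Loan-to-value = 506,700/610,000 = 83.1% — pass (90% max)
Credit 677 → row 662–706; LTV 83.1% → column 72.01–84%. Grid cell → 7.425%.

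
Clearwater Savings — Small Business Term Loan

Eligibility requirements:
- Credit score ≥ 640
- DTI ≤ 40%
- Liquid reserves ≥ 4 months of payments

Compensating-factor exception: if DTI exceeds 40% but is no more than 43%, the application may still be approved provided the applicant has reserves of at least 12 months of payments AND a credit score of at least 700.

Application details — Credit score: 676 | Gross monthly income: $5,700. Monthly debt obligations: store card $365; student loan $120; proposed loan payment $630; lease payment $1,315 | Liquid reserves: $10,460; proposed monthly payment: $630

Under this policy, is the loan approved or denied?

Denied

Credit score 676 ≥ 640 (meets base)
Total debts = (365 + 120 + 630 + 1,315) = 2,430. DTI: 2,430 ÷ 5,700 = 42.6%, over the 40% base limit.
Reserves: 10,460 ÷ 630 = 16.6 months (meets 4-month minimum)
DTI 42.6% is within the 40%–43% exception band; checking compensating factors.
Reserves 16.6 ≥ 12 months; credit score 676 < 700.
Override conditions not both satisfied; exception does not apply.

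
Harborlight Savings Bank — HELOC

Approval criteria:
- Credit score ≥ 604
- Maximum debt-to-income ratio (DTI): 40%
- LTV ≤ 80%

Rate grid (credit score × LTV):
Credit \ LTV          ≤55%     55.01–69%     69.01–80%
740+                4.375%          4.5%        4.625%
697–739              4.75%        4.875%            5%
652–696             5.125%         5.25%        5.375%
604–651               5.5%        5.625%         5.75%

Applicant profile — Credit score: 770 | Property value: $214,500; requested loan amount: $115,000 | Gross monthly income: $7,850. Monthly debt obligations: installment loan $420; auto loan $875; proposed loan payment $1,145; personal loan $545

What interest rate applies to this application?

Credit score 770 ≥ 604; Total monthly debts = (420 + 875 + 1,145 + 545) = 2,985. Debt-to-income = 2,985/7,850 = 38% — meets 40% limit
LTV = 115,000/214,500 = 53.6% ≤ 80%
Row: 770 falls in 740+. Column: 53.6% falls in ≤55%. Rate = 4.375%.

4.375%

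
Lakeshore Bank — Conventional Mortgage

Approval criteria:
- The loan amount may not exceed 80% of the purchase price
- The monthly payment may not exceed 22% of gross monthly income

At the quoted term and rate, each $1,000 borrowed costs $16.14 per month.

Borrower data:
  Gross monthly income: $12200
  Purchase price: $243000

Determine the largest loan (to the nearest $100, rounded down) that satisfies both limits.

$166,200

Payment cap: 22% × $12,200 = $2,684/month.
At $16.14 per $1,000, that supports 2,684/16.14 × 1,000 ≈ $166,294 → $166,200.
LTV cap: 80% × $243,000 = $194,400 → $194,400.
Binding constraint: payment-to-income.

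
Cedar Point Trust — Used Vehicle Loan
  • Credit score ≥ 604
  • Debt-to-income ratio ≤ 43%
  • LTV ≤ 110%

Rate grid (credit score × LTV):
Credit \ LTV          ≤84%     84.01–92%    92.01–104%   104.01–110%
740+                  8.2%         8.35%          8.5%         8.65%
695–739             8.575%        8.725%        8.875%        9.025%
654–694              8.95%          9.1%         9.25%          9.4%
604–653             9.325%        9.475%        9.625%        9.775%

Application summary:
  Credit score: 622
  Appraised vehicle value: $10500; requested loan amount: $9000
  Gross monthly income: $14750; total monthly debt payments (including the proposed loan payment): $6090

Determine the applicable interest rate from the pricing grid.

Credit score 622 ≥ 604; DTI = 6,090/14,750 = 41.3% ≤ 43%
LTV = 9,000/10,500 = 85.7% ≤ 110%
Credit 622 → row 604–653; LTV 85.7% → column 84.01–92%. Grid cell → 9.475%.

9.475%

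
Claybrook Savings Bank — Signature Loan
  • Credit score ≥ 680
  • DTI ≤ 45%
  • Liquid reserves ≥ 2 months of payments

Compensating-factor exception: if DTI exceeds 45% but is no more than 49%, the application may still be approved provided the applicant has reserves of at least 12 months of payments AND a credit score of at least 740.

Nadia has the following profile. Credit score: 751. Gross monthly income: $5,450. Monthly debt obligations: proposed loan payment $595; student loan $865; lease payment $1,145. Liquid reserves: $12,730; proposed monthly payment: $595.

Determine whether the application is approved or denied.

Approved

Credit score 751 ≥ 680 (meets base)
Total debts = (595 + 865 + 1,145) = 2,605. DTI = 2,605/5,450 = 47.8% > 45% — standard DTI limit exceeded.
Reserves: 12,730 ÷ 595 = 21.4 months (meets 2-month minimum)
DTI 47.8% is within the 45%–49% exception band; checking compensating factors.
Reserves 21.4 ≥ 12 months; credit score 751 ≥ 740.
Both override conditions satisfied; DTI exception granted.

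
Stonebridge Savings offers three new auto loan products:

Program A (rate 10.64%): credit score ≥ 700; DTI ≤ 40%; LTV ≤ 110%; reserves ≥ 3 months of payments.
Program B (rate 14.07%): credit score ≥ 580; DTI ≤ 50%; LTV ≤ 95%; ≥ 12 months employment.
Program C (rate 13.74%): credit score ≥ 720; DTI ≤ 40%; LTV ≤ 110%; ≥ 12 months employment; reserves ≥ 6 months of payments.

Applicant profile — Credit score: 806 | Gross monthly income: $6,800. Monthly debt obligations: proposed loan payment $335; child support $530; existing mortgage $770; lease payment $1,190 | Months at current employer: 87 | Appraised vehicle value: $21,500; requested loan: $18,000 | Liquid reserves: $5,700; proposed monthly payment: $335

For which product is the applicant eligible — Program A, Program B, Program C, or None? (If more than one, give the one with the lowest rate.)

Program B

Total debts = (335 + 530 + 770 + 1,190) = 2,825; DTI = 2,825/6,800 = 41.5%.
LTV = 18,000/21,500 = 83.7%.
Reserves = 5,700/335 = 17.0 months.
Program A: score 806 ≥ 700; DTI 41.5% > 40%; LTV 83.7% ≤ 110%; reserves 17.0 ≥ 3 mo → does not qualify.
Program B: score 806 ≥ 580; DTI 41.5% ≤ 50%; LTV 83.7% ≤ 95%; employment 87 ≥ 12 mo → qualifies.
Program C: score 806 ≥ 720; DTI 41.5% > 40%; LTV 83.7% ≤ 110%; employment 87 ≥ 12 mo; reserves 17.0 ≥ 6 mo → does not qualify.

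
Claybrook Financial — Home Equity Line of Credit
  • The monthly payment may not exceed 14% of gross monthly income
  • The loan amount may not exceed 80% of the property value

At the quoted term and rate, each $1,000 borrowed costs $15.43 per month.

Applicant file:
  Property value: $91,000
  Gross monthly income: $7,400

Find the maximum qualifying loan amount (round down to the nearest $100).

$67,100

Payment cap: 14% × $7,400 = $1,036/month.
At $15.43 per $1,000, that supports 1,036/15.43 × 1,000 ≈ $67,141 → $67,100.
LTV cap: 80% × $91,000 = $72,800 → $72,800.
Binding constraint: payment-to-income.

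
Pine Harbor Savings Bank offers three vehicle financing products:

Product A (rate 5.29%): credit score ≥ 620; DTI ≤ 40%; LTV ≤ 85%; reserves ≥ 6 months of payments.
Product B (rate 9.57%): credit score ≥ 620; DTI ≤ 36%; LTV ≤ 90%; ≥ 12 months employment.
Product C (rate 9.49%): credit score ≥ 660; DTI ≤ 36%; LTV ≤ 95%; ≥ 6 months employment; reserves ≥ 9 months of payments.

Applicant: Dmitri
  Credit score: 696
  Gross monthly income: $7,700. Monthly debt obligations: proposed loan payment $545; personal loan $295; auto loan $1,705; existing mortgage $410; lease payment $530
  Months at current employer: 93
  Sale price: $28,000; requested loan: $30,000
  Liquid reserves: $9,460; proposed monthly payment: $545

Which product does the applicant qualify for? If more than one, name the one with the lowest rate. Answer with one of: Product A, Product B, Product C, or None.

None

Total debts = (545 + 295 + 1,705 + 410 + 530) = 3,485; DTI = 3,485/7,700 = 45.3%.
LTV = 30,000/28,000 = 107.1%.
Reserves = 9,460/545 = 17.4 months.
Product A: score 696 ≥ 620; DTI 45.3% > 40%; LTV 107.1% > 85%; reserves 17.4 ≥ 6 mo → does not qualify.
Product B: score 696 ≥ 620; DTI 45.3% > 36%; LTV 107.1% > 90%; employment 93 ≥ 12 mo → does not qualify.
Product C: score 696 ≥ 660; DTI 45.3% > 36%; LTV 107.1% > 95%; employment 93 ≥ 6 mo; reserves 17.4 ≥ 9 mo → does not qualify.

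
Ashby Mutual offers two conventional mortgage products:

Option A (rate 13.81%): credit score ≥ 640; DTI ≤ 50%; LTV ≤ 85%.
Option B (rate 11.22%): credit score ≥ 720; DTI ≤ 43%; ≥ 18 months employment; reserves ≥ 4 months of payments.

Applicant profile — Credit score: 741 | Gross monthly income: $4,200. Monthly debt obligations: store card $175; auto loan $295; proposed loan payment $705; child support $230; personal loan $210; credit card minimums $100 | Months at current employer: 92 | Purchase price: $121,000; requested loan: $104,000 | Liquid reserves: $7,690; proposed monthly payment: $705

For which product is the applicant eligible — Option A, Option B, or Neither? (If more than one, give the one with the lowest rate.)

Option B

Total debts = (175 + 295 + 705 + 230 + 210 + 100) = 1,715; DTI = 1,715/4,200 = 40.8%.
LTV = 104,000/121,000 = 86%.
Reserves = 7,690/705 = 10.9 months.
Option A: score 741 ≥ 640; DTI 40.8% ≤ 50%; LTV 86% > 85% → does not qualify.
Option B: score 741 ≥ 720; DTI 40.8% ≤ 43%; employment 92 ≥ 18 mo; reserves 10.9 ≥ 4 mo → qualifies.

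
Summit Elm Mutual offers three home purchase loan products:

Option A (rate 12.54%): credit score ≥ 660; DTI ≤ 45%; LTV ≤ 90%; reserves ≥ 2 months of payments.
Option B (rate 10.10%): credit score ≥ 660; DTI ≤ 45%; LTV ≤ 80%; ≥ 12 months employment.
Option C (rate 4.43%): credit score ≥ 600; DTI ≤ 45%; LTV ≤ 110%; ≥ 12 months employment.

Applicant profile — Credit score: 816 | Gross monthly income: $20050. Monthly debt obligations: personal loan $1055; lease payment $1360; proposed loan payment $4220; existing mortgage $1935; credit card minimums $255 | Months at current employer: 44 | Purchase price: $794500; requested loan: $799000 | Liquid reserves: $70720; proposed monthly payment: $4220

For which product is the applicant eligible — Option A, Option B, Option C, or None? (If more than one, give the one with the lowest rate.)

Total debts = (1,055 + 1,360 + 4,220 + 1,935 + 255) = 8,825; DTI = 8,825/20,050 = 44%.
LTV = 799,000/794,500 = 100.6%.
Reserves = 70,720/4,220 = 16.8 months.
Option A: score 816 ≥ 660; DTI 44% ≤ 45%; LTV 100.6% > 90%; reserves 16.8 ≥ 2 mo → does not qualify.
Option B: score 816 ≥ 660; DTI 44% ≤ 45%; LTV 100.6% > 80%; employment 44 ≥ 12 mo → does not qualify.
Option C: score 816 ≥ 600; DTI 44% ≤ 45%; LTV 100.6% ≤ 110%; employment 44 ≥ 12 mo → qualifies.

Option C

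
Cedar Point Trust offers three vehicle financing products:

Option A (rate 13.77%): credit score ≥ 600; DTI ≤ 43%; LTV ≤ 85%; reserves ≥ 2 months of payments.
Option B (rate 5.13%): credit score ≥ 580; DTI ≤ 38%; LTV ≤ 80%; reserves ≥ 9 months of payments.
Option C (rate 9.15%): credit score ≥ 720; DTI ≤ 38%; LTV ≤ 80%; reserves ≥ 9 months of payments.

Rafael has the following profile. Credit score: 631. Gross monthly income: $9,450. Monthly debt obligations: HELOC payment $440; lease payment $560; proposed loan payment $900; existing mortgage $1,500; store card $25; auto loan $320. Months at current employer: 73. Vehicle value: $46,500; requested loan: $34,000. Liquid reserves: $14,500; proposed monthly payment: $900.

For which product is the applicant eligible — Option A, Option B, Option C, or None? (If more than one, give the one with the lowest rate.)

Option A

Total debts = (440 + 560 + 900 + 1,500 + 25 + 320) = 3,745; DTI = 3,745/9,450 = 39.6%.
LTV = 34,000/46,500 = 73.1%.
Reserves = 14,500/900 = 16.1 months.
Option A: score 631 ≥ 600; DTI 39.6% ≤ 43%; LTV 73.1% ≤ 85%; reserves 16.1 ≥ 2 mo → qualifies.
Option B: score 631 ≥ 580; DTI 39.6% > 38%; LTV 73.1% ≤ 80%; reserves 16.1 ≥ 9 mo → does not qualify.
Option C: score 631 < 720; DTI 39.6% > 38%; LTV 73.1% ≤ 80%; reserves 16.1 ≥ 9 mo → does not qualify.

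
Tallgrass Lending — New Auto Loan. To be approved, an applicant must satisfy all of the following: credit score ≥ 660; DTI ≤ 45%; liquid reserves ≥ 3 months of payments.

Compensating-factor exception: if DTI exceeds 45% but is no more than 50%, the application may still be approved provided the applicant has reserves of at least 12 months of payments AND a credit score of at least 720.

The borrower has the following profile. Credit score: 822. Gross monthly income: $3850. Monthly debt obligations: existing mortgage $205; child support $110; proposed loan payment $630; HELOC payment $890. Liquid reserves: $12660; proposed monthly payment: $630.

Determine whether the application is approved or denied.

Credit score 822 ≥ 660 (meets base)
Total debts = (205 + 110 + 630 + 890) = 1,835. DTI: 1,835 ÷ 3,850 = 47.7%, over the 45% base limit.
Reserves: 12,660 ÷ 630 = 20.1 months (meets 3-month minimum)
47.7% falls in the override range (45%–50%), so the compensating-factor test applies.
Override check — reserves: 20.1 mo (ok); score: 822 (ok).
Both override conditions satisfied; DTI exception granted.

Approved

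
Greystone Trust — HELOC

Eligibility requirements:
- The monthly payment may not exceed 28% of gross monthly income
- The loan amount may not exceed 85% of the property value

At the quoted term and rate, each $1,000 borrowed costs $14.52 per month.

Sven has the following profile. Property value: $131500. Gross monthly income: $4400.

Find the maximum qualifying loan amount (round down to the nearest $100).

$84,800

Payment cap: 28% × $4,400 = $1,232/month.
At $14.52 per $1,000, that supports 1,232/14.52 × 1,000 ≈ $84,848 → $84,800.
LTV cap: 85% × $131,500 = $111,775 → $111,700.
Binding constraint: payment-to-income.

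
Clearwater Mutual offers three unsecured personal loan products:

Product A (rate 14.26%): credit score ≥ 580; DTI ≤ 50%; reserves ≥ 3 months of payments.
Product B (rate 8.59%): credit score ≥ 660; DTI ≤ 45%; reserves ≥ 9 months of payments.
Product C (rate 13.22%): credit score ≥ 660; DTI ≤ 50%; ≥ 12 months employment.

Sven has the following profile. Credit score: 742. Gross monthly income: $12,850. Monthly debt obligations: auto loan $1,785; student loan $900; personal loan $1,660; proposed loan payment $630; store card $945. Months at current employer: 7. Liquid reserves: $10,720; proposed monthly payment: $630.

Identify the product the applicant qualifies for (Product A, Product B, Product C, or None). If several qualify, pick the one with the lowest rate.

Product A

Total debts = (1,785 + 900 + 1,660 + 630 + 945) = 5,920; DTI = 5,920/12,850 = 46.1%.
Reserves = 10,720/630 = 17.0 months.
Product A: score 742 ≥ 580; DTI 46.1% ≤ 50%; reserves 17.0 ≥ 3 mo → qualifies.
Product B: score 742 ≥ 660; DTI 46.1% > 45%; reserves 17.0 ≥ 9 mo → does not qualify.
Product C: score 742 ≥ 660; DTI 46.1% ≤ 50%; employment 7 < 12 mo → does not qualify.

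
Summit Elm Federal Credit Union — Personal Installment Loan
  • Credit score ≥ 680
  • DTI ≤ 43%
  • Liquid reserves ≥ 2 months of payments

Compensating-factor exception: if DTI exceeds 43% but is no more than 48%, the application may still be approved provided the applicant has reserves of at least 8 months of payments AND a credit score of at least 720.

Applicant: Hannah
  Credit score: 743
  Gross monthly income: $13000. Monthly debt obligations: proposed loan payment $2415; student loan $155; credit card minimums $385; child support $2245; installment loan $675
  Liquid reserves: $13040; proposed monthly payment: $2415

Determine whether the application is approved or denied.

Denied

Credit score 743 ≥ 680 (meets base)
Total debts = (2,415 + 155 + 385 + 2,245 + 675) = 5,875. DTI: 5,875 ÷ 13,000 = 45.2%, over the 43% base limit.
Liquid reserves cover 13,040/2,415 = 5.4 months — ≥ 2 required
DTI 45.2% is within the 43%–48% exception band; checking compensating factors.
Override check — reserves: 5.4 mo (short of 8); score: 743 (ok).
Compensating-factor requirement not fully met.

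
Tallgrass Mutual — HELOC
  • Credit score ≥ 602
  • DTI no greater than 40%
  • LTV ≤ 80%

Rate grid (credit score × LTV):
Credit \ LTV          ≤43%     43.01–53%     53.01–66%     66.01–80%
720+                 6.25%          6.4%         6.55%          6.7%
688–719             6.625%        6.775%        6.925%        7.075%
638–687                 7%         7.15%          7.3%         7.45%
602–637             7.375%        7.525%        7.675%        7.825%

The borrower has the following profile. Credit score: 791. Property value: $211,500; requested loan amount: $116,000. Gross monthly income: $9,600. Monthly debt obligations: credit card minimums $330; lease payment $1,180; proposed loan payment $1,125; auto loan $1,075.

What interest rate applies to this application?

6.55%

Credit score 791 ≥ 602; Total monthly debts = (330 + 1,180 + 1,125 + 1,075) = 3,710. DTI = 3,710/9,600 = 38.6% ≤ 40%
LTV: 116,000 ÷ 211,500 = 54.8%, within 80% cap
Score 791 is in the 720+ band; LTV 54.8% is in the 53.01–66% band → 6.55%.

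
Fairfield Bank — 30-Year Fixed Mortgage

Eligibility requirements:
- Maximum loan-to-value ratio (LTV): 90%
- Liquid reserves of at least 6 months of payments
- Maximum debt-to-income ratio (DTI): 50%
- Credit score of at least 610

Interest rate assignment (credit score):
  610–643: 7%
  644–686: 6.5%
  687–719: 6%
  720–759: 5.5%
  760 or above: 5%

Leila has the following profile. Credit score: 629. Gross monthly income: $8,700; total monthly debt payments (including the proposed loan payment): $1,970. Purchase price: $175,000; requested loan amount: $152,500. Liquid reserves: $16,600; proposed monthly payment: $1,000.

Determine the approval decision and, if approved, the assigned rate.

Credit score 629 ≥ 610 (meets minimum)
Debt-to-income = 1,970/8,700 = 22.6% — meets 50% limit
Loan-to-value = 152,500/175,000 = 87.1% — pass (90% max)
Liquid reserves cover 16,600/1,000 = 16.6 months — ≥ 6 required
All requirements met. Score 629 falls in the 610–643 tier → 7%.

Approved at 7%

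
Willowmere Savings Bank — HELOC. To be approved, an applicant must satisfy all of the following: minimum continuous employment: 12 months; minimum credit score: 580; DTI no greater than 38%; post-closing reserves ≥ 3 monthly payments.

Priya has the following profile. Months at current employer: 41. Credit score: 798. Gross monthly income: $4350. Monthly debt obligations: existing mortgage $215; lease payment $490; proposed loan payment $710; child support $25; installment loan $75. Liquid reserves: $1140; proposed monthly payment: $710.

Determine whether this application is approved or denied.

Employment 41 ≥ 12 months
Credit score 798 ≥ 580 (meets)
Total monthly debts = (215 + 490 + 710 + 25 + 75) = 1,515. Debt-to-income = 1,515/4,350 = 34.8% — meets 38% limit
Reserves = 1,140/710 = 1.6 months < 3
Fails on reserves.

Denied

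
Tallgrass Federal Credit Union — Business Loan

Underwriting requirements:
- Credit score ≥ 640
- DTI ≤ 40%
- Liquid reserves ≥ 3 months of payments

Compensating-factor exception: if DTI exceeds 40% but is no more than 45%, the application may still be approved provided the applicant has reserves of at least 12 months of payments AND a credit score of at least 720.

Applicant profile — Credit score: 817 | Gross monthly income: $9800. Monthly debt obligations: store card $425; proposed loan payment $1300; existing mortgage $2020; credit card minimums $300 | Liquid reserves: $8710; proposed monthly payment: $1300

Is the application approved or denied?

Credit score 817 ≥ 640 (meets base)
Total debts = (425 + 1,300 + 2,020 + 300) = 4,045. DTI = 4,045/9,800 = 41.3% > 40% — standard DTI limit exceeded.
Liquid reserves cover 8,710/1,300 = 6.7 months — ≥ 3 required
41.3% falls in the override range (40%–45%), so the compensating-factor test applies.
Override check — reserves: 6.7 mo (short of 12); score: 817 (ok).
Compensating-factor requirement not fully met.

Denied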